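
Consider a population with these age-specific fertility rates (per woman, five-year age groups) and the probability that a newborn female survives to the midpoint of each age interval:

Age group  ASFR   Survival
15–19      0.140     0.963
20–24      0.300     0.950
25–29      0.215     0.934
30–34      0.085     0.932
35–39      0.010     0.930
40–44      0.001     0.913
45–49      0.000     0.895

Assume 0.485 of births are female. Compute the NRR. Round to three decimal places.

Proportion female at birth = 0.485.
Each age group contributes 5 × ASFR × survival:
  15–19: 5 × 0.140 × 0.963 = 0.67410
  20–24: 5 × 0.300 × 0.950 = 1.42500
  25–29: 5 × 0.215 × 0.934 = 1.00405
  30–34: 5 × 0.085 × 0.932 = 0.39610
  35–39: 5 × 0.010 × 0.930 = 0.04650
  40–44: 5 × 0.001 × 0.913 = 0.00457
  45–49: 5 × 0.000 × 0.895 = 0.00000
Sum = 3.55032
NRR = 0.485 × 3.55032 = 1.72191
With NRR above 1 the population is above replacement fertility.

1.722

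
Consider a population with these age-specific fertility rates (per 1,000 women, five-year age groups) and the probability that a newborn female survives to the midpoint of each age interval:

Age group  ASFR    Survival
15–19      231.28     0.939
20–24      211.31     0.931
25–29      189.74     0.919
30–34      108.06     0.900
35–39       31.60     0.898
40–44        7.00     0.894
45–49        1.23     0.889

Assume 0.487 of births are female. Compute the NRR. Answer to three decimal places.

1.756

Proportion female at birth = 0.487.
Each age group contributes 5 × ASFR × survival:
  15–19: 5 × 231.28/1000 × 0.939 = 1.08586
  20–24: 5 × 211.31/1000 × 0.931 = 0.98365
  25–29: 5 × 189.74/1000 × 0.919 = 0.87186
  30–34: 5 × 108.06/1000 × 0.900 = 0.48627
  35–39: 5 × 31.60/1000 × 0.898 = 0.14188
  40–44: 5 × 7.00/1000 × 0.894 = 0.03129
  45–49: 5 × 1.23/1000 × 0.889 = 0.00547
Sum = 3.60628
NRR = 0.487 × 3.60628 = 1.75626
NRR > 1, so each generation more than replaces itself.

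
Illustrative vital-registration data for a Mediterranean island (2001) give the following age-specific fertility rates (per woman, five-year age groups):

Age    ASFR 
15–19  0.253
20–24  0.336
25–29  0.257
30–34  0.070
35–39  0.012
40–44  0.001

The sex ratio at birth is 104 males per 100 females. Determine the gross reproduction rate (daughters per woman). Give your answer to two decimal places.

2.28

Proportion female at birth = 100 / (100 + 104) = 0.49020.
Sum of ASFRs = 0.253 + 0.336 + 0.257 + 0.070 + 0.012 + 0.001 = 0.929
TFR = 5 × 0.929 = 4.645
GRR = 0.49020 × 4.645 = 2.27698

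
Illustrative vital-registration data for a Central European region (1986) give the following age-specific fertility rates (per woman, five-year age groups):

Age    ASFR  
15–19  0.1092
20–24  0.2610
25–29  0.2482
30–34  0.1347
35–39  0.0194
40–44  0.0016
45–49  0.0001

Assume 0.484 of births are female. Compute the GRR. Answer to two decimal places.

1.87

Proportion female at birth = 0.484.
Sum of ASFRs = 0.1092 + 0.2610 + 0.2482 + 0.1347 + 0.0194 + 0.0016 + 0.0001 = 0.7742
TFR = 5 × 0.7742 = 3.871
GRR = 0.484 × 3.871 = 1.87356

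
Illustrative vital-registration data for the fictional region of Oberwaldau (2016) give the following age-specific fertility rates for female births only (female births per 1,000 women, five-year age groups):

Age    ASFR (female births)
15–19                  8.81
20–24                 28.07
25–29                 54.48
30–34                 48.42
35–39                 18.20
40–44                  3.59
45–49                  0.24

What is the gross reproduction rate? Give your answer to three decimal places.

Sum of female ASFRs = 8.81 + 28.07 + 54.48 + 48.42 + 18.20 + 3.59 + 0.24 = 161.81
GRR = 5 × 161.81 / 1000 = 0.80905

0.809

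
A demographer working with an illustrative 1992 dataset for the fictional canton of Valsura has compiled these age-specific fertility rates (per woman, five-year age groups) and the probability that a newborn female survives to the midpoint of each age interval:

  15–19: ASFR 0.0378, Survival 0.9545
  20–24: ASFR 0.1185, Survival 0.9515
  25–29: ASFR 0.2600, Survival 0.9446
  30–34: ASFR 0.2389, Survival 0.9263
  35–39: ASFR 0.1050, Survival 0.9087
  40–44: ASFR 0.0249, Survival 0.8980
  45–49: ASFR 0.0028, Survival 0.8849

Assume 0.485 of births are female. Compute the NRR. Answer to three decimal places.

Proportion female at birth = 0.485.
Per-age-group product (5 × ASFR × survival probability):
  15–19: 5 × 0.0378 × 0.9545 = 0.18040
  20–24: 5 × 0.1185 × 0.9515 = 0.56376
  25–29: 5 × 0.2600 × 0.9446 = 1.22798
  30–34: 5 × 0.2389 × 0.9263 = 1.10647
  35–39: 5 × 0.1050 × 0.9087 = 0.47707
  40–44: 5 × 0.0249 × 0.8980 = 0.11180
  45–49: 5 × 0.0028 × 0.8849 = 0.01239
Sum = 3.67987
NRR = 0.485 × 3.67987 = 1.78474
An NRR exceeding 1 indicates intrinsic growth under these rates.

1.785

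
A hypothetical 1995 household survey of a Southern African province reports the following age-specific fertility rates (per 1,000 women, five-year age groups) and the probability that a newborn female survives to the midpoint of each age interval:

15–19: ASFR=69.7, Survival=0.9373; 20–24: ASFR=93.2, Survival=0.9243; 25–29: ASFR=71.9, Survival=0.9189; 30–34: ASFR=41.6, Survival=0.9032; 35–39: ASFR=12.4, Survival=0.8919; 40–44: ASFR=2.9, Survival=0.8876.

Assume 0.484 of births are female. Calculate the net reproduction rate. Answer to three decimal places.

Proportion female at birth = 0.484.
Per-age-group product (5 × ASFR × survival probability):
  15–19: 5 × 69.7/1000 × 0.9373 = 0.32665
  20–24: 5 × 93.2/1000 × 0.9243 = 0.43072
  25–29: 5 × 71.9/1000 × 0.9189 = 0.33034
  30–34: 5 × 41.6/1000 × 0.9032 = 0.18787
  35–39: 5 × 12.4/1000 × 0.8919 = 0.05530
  40–44: 5 × 2.9/1000 × 0.8876 = 0.01287
Sum = 1.34375
NRR = 0.484 × 1.34375 = 0.65038
NRR < 1, so the cohort does not fully replace itself.

0.650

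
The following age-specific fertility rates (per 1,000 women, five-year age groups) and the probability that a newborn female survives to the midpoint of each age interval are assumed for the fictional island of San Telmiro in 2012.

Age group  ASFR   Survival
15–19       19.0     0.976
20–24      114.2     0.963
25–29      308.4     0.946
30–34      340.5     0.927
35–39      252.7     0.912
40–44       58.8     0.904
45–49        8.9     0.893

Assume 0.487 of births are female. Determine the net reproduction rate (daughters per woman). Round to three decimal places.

Proportion female at birth = 0.487.
Weighting each age-specific rate by interval width and survival:
  15–19: 5 × 19.0/1000 × 0.976 = 0.09272
  20–24: 5 × 114.2/1000 × 0.963 = 0.54987
  25–29: 5 × 308.4/1000 × 0.946 = 1.45873
  30–34: 5 × 340.5/1000 × 0.927 = 1.57822
  35–39: 5 × 252.7/1000 × 0.912 = 1.15231
  40–44: 5 × 58.8/1000 × 0.904 = 0.26578
  45–49: 5 × 8.9/1000 × 0.893 = 0.03974
Sum = 5.13737
NRR = 0.487 × 5.13737 = 2.50190
With NRR above 1 the population is above replacement fertility.

2.502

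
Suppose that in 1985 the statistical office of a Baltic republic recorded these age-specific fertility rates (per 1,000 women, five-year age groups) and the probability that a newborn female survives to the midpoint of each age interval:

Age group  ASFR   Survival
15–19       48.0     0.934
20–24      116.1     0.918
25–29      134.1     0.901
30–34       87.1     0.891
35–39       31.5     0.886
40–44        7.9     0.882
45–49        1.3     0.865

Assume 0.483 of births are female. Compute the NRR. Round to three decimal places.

Proportion female at birth = 0.483.
Weighting each age-specific rate by interval width and survival:
  15–19: 5 × 48.0/1000 × 0.934 = 0.22416
  20–24: 5 × 116.1/1000 × 0.918 = 0.53290
  25–29: 5 × 134.1/1000 × 0.901 = 0.60412
  30–34: 5 × 87.1/1000 × 0.891 = 0.38803
  35–39: 5 × 31.5/1000 × 0.886 = 0.13955
  40–44: 5 × 7.9/1000 × 0.882 = 0.03484
  45–49: 5 × 1.3/1000 × 0.865 = 0.00562
Sum = 1.92922
NRR = 0.483 × 1.92922 = 0.93181

0.932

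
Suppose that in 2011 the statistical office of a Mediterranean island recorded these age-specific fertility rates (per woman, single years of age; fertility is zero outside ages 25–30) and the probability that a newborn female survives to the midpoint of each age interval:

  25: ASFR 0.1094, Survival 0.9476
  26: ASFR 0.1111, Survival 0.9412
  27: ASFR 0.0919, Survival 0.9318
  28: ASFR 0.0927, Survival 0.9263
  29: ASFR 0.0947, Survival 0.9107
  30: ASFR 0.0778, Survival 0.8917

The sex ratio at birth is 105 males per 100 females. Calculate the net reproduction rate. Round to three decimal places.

0.261

Proportion female at birth = 100 / (100 + 105) = 0.48780.
Each age group contributes 1 × ASFR × survival:
  25: 1 × 0.1094 × 0.9476 = 0.10367
  26: 1 × 0.1111 × 0.9412 = 0.10457
  27: 1 × 0.0919 × 0.9318 = 0.08563
  28: 1 × 0.0927 × 0.9263 = 0.08587
  29: 1 × 0.0947 × 0.9107 = 0.08624
  30: 1 × 0.0778 × 0.8917 = 0.06937
Sum = 0.53535
NRR = 0.48780 × 0.53535 = 0.26114
NRR < 1, so the cohort does not fully replace itself.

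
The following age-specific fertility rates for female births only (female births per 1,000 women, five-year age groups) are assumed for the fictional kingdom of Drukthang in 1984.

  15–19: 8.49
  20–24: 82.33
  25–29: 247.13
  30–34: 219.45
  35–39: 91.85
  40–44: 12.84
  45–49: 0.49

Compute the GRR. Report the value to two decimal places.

3.31

Sum of female ASFRs = 8.49 + 82.33 + 247.13 + 219.45 + 91.85 + 12.84 + 0.49 = 662.58
GRR = 5 × 662.58 / 1000 = 3.3129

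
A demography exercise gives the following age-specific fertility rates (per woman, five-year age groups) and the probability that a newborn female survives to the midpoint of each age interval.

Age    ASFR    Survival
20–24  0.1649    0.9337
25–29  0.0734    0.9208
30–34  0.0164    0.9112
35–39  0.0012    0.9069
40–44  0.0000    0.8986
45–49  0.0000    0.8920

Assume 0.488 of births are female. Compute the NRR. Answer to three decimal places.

0.580

Proportion female at birth = 0.488.
Survival-weighted fertility by age (5·fₓ·Sₓ):
  20–24: 5 × 0.1649 × 0.9337 = 0.76984
  25–29: 5 × 0.0734 × 0.9208 = 0.33793
  30–34: 5 × 0.0164 × 0.9112 = 0.07472
  35–39: 5 × 0.0012 × 0.9069 = 0.00544
  40–44: 5 × 0.0000 × 0.8986 = 0.00000
  45–49: 5 × 0.0000 × 0.8920 = 0.00000
Sum = 1.18793
NRR = 0.488 × 1.18793 = 0.57971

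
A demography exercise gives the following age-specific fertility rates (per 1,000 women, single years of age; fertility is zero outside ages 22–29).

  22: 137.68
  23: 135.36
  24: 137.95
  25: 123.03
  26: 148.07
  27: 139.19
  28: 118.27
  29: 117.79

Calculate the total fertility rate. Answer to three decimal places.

1.057

Sum of ASFRs = 137.68 + 135.36 + 137.95 + 123.03 + 148.07 + 139.19 + 118.27 + 117.79 = 1057.34
TFR = 1057.34 / 1000 = 1.05734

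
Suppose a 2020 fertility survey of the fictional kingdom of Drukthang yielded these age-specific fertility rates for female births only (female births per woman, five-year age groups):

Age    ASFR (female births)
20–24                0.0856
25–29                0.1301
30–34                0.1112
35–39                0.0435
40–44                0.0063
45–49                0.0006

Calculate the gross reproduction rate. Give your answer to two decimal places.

Sum of female ASFRs = 0.0856 + 0.1301 + 0.1112 + 0.0435 + 0.0063 + 0.0006 = 0.3773
GRR = 5 × 0.3773 = 1.8865

1.89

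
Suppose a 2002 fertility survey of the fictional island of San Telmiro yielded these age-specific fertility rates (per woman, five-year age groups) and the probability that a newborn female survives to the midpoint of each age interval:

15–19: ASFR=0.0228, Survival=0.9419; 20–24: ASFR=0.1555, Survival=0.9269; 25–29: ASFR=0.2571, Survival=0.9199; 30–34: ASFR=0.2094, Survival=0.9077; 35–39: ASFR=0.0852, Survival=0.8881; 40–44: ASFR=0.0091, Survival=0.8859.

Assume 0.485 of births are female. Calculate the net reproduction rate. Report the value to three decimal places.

1.639

Proportion female at birth = 0.485.
Survival-weighted fertility by age (5·fₓ·Sₓ):
  15–19: 5 × 0.0228 × 0.9419 = 0.10738
  20–24: 5 × 0.1555 × 0.9269 = 0.72066
  25–29: 5 × 0.2571 × 0.9199 = 1.18253
  30–34: 5 × 0.2094 × 0.9077 = 0.95036
  35–39: 5 × 0.0852 × 0.8881 = 0.37833
  40–44: 5 × 0.0091 × 0.8859 = 0.04031
Sum = 3.37957
NRR = 0.485 × 3.37957 = 1.63909
An NRR exceeding 1 indicates intrinsic growth under these rates.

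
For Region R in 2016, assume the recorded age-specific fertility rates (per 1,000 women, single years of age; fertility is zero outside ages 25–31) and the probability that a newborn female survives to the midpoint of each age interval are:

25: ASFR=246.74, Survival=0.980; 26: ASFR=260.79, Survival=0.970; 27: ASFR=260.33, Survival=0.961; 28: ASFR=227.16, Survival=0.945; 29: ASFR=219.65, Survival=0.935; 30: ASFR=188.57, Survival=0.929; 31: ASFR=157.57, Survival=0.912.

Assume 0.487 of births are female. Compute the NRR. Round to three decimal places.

Proportion female at birth = 0.487.
Survival-weighted fertility by age (1·fₓ·Sₓ):
  25: 1 × 246.74/1000 × 0.980 = 0.24181
  26: 1 × 260.79/1000 × 0.970 = 0.25297
  27: 1 × 260.33/1000 × 0.961 = 0.25018
  28: 1 × 227.16/1000 × 0.945 = 0.21467
  29: 1 × 219.65/1000 × 0.935 = 0.20537
  30: 1 × 188.57/1000 × 0.929 = 0.17518
  31: 1 × 157.57/1000 × 0.912 = 0.14370
Sum = 1.48388
NRR = 0.487 × 1.48388 = 0.72265
NRR < 1, so the cohort does not fully replace itself.

0.723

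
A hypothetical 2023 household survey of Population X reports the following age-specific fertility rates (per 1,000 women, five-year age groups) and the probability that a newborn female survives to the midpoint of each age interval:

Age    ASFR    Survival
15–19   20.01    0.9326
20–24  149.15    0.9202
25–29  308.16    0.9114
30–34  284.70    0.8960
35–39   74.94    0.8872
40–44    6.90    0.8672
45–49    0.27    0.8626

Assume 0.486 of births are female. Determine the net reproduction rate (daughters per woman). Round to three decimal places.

Proportion female at birth = 0.486.
Per-age-group product (5 × ASFR × survival probability):
  15–19: 5 × 20.01/1000 × 0.9326 = 0.09331
  20–24: 5 × 149.15/1000 × 0.9202 = 0.68624
  25–29: 5 × 308.16/1000 × 0.9114 = 1.40429
  30–34: 5 × 284.70/1000 × 0.8960 = 1.27546
  35–39: 5 × 74.94/1000 × 0.8872 = 0.33243
  40–44: 5 × 6.90/1000 × 0.8672 = 0.02992
  45–49: 5 × 0.27/1000 × 0.8626 = 0.00116
Sum = 3.82281
NRR = 0.486 × 3.82281 = 1.85789
NRR > 1, so each generation more than replaces itself.

1.858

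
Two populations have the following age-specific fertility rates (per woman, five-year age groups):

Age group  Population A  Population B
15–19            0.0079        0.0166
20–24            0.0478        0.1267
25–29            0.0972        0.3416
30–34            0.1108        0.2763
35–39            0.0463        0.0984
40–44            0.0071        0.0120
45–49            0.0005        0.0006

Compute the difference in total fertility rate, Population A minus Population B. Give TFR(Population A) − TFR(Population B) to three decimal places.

-2.773

Population A:
  Sum of ASFRs = 0.0079 + 0.0478 + 0.0972 + 0.1108 + 0.0463 + 0.0071 + 0.0005 = 0.3176
  TFR = 5 × 0.3176 = 1.588
Population B:
  Sum of ASFRs = 0.0166 + 0.1267 + 0.3416 + 0.2763 + 0.0984 + 0.0120 + 0.0006 = 0.8722
  TFR = 5 × 0.8722 = 4.361
Difference = 1.588 − 4.361 = -2.773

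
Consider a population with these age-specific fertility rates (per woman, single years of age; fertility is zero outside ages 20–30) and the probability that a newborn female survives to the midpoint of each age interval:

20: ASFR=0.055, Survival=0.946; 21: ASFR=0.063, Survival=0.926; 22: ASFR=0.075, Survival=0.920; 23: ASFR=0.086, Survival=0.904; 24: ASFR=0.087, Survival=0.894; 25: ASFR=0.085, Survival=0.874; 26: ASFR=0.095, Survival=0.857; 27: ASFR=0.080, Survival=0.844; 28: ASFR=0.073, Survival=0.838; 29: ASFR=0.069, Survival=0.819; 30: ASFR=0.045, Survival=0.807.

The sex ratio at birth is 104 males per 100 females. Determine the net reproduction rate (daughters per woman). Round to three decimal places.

Proportion female at birth = 100 / (100 + 104) = 0.49020.
Survival-weighted fertility by age (1·fₓ·Sₓ):
  20: 1 × 0.055 × 0.946 = 0.05203
  21: 1 × 0.063 × 0.926 = 0.05834
  22: 1 × 0.075 × 0.920 = 0.06900
  23: 1 × 0.086 × 0.904 = 0.07774
  24: 1 × 0.087 × 0.894 = 0.07778
  25: 1 × 0.085 × 0.874 = 0.07429
  26: 1 × 0.095 × 0.857 = 0.08142
  27: 1 × 0.080 × 0.844 = 0.06752
  28: 1 × 0.073 × 0.838 = 0.06117
  29: 1 × 0.069 × 0.819 = 0.05651
  30: 1 × 0.045 × 0.807 = 0.03632
Sum = 0.71212
NRR = 0.49020 × 0.71212 = 0.34908

0.349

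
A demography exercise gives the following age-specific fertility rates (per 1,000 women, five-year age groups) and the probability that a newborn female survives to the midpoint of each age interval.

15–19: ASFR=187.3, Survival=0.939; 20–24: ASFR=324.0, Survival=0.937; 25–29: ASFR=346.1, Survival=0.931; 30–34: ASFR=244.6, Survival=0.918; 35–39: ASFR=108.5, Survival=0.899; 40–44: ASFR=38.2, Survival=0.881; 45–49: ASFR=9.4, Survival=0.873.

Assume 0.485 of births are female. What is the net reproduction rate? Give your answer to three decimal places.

Proportion female at birth = 0.485.
Per-age-group product (5 × ASFR × survival probability):
  15–19: 5 × 187.3/1000 × 0.939 = 0.87937
  20–24: 5 × 324.0/1000 × 0.937 = 1.51794
  25–29: 5 × 346.1/1000 × 0.931 = 1.61110
  30–34: 5 × 244.6/1000 × 0.918 = 1.12271
  35–39: 5 × 108.5/1000 × 0.899 = 0.48771
  40–44: 5 × 38.2/1000 × 0.881 = 0.16827
  45–49: 5 × 9.4/1000 × 0.873 = 0.04103
Sum = 5.82813
NRR = 0.485 × 5.82813 = 2.82664
NRR > 1, so each generation more than replaces itself.

2.827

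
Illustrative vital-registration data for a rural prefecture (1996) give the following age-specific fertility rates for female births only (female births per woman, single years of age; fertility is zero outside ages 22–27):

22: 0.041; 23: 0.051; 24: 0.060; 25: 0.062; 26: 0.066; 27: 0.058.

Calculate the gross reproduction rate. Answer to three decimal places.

0.338

Sum of female ASFRs = 0.041 + 0.051 + 0.060 + 0.062 + 0.066 + 0.058 = 0.338
GRR = 0.338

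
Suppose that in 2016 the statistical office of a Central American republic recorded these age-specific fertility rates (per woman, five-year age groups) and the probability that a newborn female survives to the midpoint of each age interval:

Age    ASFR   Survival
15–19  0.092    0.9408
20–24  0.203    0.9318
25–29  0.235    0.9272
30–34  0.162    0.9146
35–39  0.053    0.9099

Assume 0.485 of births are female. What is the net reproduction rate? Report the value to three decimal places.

Proportion female at birth = 0.485.
Weighting each age-specific rate by interval width and survival:
  15–19: 5 × 0.092 × 0.9408 = 0.43277
  20–24: 5 × 0.203 × 0.9318 = 0.94578
  25–29: 5 × 0.235 × 0.9272 = 1.08946
  30–34: 5 × 0.162 × 0.9146 = 0.74083
  35–39: 5 × 0.053 × 0.9099 = 0.24112
Sum = 3.44996
NRR = 0.485 × 3.44996 = 1.67323
An NRR exceeding 1 indicates intrinsic growth under these rates.

1.673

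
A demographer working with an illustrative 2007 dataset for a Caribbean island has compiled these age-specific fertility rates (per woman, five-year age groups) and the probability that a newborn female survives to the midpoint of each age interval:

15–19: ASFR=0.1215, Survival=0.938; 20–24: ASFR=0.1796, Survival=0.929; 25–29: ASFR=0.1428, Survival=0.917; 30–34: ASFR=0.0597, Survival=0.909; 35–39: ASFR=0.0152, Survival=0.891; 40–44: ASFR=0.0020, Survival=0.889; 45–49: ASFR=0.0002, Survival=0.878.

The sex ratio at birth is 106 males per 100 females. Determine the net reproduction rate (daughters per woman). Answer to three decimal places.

1.169

Proportion female at birth = 100 / (100 + 106) = 0.48544.
Survival-weighted fertility by age (5·fₓ·Sₓ):
  15–19: 5 × 0.1215 × 0.938 = 0.56984
  20–24: 5 × 0.1796 × 0.929 = 0.83424
  25–29: 5 × 0.1428 × 0.917 = 0.65474
  30–34: 5 × 0.0597 × 0.909 = 0.27134
  35–39: 5 × 0.0152 × 0.891 = 0.06772
  40–44: 5 × 0.0020 × 0.889 = 0.00889
  45–49: 5 × 0.0002 × 0.878 = 0.00088
Sum = 2.40765
NRR = 0.48544 × 2.40765 = 1.16877
An NRR exceeding 1 indicates intrinsic growth under these rates.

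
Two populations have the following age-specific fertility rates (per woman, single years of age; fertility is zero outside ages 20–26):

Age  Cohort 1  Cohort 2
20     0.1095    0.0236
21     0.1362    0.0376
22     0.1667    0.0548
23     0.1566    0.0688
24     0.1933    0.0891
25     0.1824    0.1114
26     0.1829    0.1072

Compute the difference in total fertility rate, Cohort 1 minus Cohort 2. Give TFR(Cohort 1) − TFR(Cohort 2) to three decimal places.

Cohort 1:
  Sum of ASFRs = 0.1095 + 0.1362 + 0.1667 + 0.1566 + 0.1933 + 0.1824 + 0.1829 = 1.1276
  TFR = 1.1276
Cohort 2:
  Sum of ASFRs = 0.0236 + 0.0376 + 0.0548 + 0.0688 + 0.0891 + 0.1114 + 0.1072 = 0.4925
  TFR = 0.4925
Difference = 1.1276 − 0.4925 = 0.6351

0.635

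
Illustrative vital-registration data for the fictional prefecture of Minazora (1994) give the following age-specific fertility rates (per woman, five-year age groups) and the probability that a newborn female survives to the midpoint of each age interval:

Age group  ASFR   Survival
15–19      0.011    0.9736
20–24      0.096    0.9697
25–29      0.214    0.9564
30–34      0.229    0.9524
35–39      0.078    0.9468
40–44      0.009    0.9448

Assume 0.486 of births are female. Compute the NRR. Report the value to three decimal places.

Proportion female at birth = 0.486.
Per-age-group product (5 × ASFR × survival probability):
  15–19: 5 × 0.011 × 0.9736 = 0.05355
  20–24: 5 × 0.096 × 0.9697 = 0.46546
  25–29: 5 × 0.214 × 0.9564 = 1.02335
  30–34: 5 × 0.229 × 0.9524 = 1.09050
  35–39: 5 × 0.078 × 0.9468 = 0.36925
  40–44: 5 × 0.009 × 0.9448 = 0.04252
Sum = 3.04463
NRR = 0.486 × 3.04463 = 1.47969

1.480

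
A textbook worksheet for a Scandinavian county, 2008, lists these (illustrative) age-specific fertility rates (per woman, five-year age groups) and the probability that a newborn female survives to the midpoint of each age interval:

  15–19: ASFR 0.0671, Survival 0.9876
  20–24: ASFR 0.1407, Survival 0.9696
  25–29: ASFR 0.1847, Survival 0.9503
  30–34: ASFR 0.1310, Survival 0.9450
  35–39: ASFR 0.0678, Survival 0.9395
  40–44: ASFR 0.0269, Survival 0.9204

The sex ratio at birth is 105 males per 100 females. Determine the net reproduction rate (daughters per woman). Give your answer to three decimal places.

1.440

Proportion female at birth = 100 / (100 + 105) = 0.48780.
Per-age-group product (5 × ASFR × survival probability):
  15–19: 5 × 0.0671 × 0.9876 = 0.33134
  20–24: 5 × 0.1407 × 0.9696 = 0.68211
  25–29: 5 × 0.1847 × 0.9503 = 0.87760
  30–34: 5 × 0.1310 × 0.9450 = 0.61898
  35–39: 5 × 0.0678 × 0.9395 = 0.31849
  40–44: 5 × 0.0269 × 0.9204 = 0.12379
Sum = 2.95231
NRR = 0.48780 × 2.95231 = 1.44014
NRR > 1, so each generation more than replaces itself.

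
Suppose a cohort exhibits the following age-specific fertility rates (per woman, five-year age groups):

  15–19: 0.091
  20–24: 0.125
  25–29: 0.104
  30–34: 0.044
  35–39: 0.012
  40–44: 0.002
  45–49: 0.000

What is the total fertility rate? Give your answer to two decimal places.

Sum of ASFRs = 0.091 + 0.125 + 0.104 + 0.044 + 0.012 + 0.002 + 0.000 = 0.378
TFR = 5 × 0.378 = 1.89

1.89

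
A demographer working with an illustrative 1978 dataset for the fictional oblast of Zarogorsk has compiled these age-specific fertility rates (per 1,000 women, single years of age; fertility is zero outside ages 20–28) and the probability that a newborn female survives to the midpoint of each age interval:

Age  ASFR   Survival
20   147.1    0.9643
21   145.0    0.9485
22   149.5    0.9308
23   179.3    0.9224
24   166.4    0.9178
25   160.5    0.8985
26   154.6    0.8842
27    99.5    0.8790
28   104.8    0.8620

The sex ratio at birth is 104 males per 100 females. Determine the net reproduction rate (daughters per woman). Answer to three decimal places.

Proportion female at birth = 100 / (100 + 104) = 0.49020.
Weighting each age-specific rate by interval width and survival:
  20: 1 × 147.1/1000 × 0.9643 = 0.14185
  21: 1 × 145.0/1000 × 0.9485 = 0.13753
  22: 1 × 149.5/1000 × 0.9308 = 0.13915
  23: 1 × 179.3/1000 × 0.9224 = 0.16539
  24: 1 × 166.4/1000 × 0.9178 = 0.15272
  25: 1 × 160.5/1000 × 0.8985 = 0.14421
  26: 1 × 154.6/1000 × 0.8842 = 0.13670
  27: 1 × 99.5/1000 × 0.8790 = 0.08746
  28: 1 × 104.8/1000 × 0.8620 = 0.09034
Sum = 1.19535
NRR = 0.49020 × 1.19535 = 0.58596

0.586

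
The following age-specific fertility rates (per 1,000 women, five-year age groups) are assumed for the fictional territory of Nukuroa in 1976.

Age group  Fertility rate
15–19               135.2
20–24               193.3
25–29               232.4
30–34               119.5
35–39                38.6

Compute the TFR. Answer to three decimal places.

Sum of ASFRs = 135.2 + 193.3 + 232.4 + 119.5 + 38.6 = 719.0
TFR = 5 × 719.0 / 1000 = 3.595

3.595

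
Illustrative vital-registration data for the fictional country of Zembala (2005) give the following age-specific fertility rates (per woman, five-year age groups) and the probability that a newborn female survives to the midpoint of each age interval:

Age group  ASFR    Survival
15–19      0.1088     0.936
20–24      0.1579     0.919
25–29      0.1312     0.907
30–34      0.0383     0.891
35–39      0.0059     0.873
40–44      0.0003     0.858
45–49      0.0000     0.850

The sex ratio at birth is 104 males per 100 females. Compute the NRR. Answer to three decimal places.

0.994

Proportion female at birth = 100 / (100 + 104) = 0.49020.
Weighting each age-specific rate by interval width and survival:
  15–19: 5 × 0.1088 × 0.936 = 0.50918
  20–24: 5 × 0.1579 × 0.919 = 0.72555
  25–29: 5 × 0.1312 × 0.907 = 0.59499
  30–34: 5 × 0.0383 × 0.891 = 0.17063
  35–39: 5 × 0.0059 × 0.873 = 0.02575
  40–44: 5 × 0.0003 × 0.858 = 0.00129
  45–49: 5 × 0.0000 × 0.850 = 0.00000
Sum = 2.02739
NRR = 0.49020 × 2.02739 = 0.99383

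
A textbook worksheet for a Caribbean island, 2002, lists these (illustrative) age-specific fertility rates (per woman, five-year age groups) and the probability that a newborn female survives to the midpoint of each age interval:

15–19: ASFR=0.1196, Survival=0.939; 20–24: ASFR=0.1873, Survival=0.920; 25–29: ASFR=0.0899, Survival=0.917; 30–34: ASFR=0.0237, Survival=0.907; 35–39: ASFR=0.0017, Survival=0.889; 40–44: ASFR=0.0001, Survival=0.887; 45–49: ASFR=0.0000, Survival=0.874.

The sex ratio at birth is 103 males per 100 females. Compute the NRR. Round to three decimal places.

0.961

Proportion female at birth = 100 / (100 + 103) = 0.49261.
Survival-weighted fertility by age (5·fₓ·Sₓ):
  15–19: 5 × 0.1196 × 0.939 = 0.56152
  20–24: 5 × 0.1873 × 0.920 = 0.86158
  25–29: 5 × 0.0899 × 0.917 = 0.41219
  30–34: 5 × 0.0237 × 0.907 = 0.10748
  35–39: 5 × 0.0017 × 0.889 = 0.00756
  40–44: 5 × 0.0001 × 0.887 = 0.00044
  45–49: 5 × 0.0000 × 0.874 = 0.00000
Sum = 1.95077
NRR = 0.49261 × 1.95077 = 0.96097
With NRR below 1 the population is below replacement fertility.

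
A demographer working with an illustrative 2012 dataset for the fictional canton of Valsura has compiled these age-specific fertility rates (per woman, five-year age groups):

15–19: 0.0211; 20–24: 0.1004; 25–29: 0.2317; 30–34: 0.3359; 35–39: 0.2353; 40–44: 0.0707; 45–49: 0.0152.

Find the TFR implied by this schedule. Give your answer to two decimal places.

5.05

Sum of ASFRs = 0.0211 + 0.1004 + 0.2317 + 0.3359 + 0.2353 + 0.0707 + 0.0152 = 1.0103
TFR = 5 × 1.0103 = 5.0515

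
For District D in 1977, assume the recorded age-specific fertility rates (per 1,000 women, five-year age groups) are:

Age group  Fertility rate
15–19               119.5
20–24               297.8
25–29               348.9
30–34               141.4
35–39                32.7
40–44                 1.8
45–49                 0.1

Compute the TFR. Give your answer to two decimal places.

Sum of ASFRs = 119.5 + 297.8 + 348.9 + 141.4 + 32.7 + 1.8 + 0.1 = 942.2
TFR = 5 × 942.2 / 1000 = 4.711

4.71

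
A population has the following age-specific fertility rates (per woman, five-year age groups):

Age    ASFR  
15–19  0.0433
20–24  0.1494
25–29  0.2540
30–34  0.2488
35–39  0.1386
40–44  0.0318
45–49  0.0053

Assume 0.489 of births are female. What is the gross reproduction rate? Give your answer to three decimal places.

2.130

Proportion female at birth = 0.489.
Sum of ASFRs = 0.0433 + 0.1494 + 0.2540 + 0.2488 + 0.1386 + 0.0318 + 0.0053 = 0.8712
TFR = 5 × 0.8712 = 4.356
GRR = 0.489 × 4.356 = 2.13008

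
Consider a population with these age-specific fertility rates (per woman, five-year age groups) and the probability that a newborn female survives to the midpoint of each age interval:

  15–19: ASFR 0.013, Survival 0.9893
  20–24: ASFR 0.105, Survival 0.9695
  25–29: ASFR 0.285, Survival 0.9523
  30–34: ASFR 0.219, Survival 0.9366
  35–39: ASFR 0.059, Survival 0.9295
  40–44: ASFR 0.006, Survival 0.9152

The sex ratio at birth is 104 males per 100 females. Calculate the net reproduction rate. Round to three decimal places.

Proportion female at birth = 100 / (100 + 104) = 0.49020.
Weighting each age-specific rate by interval width and survival:
  15–19: 5 × 0.013 × 0.9893 = 0.06430
  20–24: 5 × 0.105 × 0.9695 = 0.50899
  25–29: 5 × 0.285 × 0.9523 = 1.35703
  30–34: 5 × 0.219 × 0.9366 = 1.02558
  35–39: 5 × 0.059 × 0.9295 = 0.27420
  40–44: 5 × 0.006 × 0.9152 = 0.02746
Sum = 3.25756
NRR = 0.49020 × 3.25756 = 1.59686
An NRR exceeding 1 indicates intrinsic growth under these rates.

1.597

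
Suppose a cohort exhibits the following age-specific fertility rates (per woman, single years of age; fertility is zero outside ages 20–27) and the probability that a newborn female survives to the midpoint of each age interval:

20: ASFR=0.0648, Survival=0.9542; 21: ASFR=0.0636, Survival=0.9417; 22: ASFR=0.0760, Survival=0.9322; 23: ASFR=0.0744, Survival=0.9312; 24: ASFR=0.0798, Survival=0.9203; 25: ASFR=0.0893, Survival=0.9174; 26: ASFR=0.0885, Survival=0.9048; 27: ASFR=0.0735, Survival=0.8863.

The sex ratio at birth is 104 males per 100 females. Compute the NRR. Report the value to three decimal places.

0.276

Proportion female at birth = 100 / (100 + 104) = 0.49020.
Weighting each age-specific rate by interval width and survival:
  20: 1 × 0.0648 × 0.9542 = 0.06183
  21: 1 × 0.0636 × 0.9417 = 0.05989
  22: 1 × 0.0760 × 0.9322 = 0.07085
  23: 1 × 0.0744 × 0.9312 = 0.06928
  24: 1 × 0.0798 × 0.9203 = 0.07344
  25: 1 × 0.0893 × 0.9174 = 0.08192
  26: 1 × 0.0885 × 0.9048 = 0.08007
  27: 1 × 0.0735 × 0.8863 = 0.06514
Sum = 0.56242
NRR = 0.49020 × 0.56242 = 0.27570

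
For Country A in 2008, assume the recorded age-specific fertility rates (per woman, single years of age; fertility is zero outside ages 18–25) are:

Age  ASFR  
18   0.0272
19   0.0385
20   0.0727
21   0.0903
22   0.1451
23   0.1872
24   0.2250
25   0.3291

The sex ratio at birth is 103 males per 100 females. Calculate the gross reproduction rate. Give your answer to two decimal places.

0.55

Proportion female at birth = 100 / (100 + 103) = 0.49261.
Sum of ASFRs = 0.0272 + 0.0385 + 0.0727 + 0.0903 + 0.1451 + 0.1872 + 0.2250 + 0.3291 = 1.1151
TFR = 1.1151
GRR = 0.49261 × 1.1151 = 0.54931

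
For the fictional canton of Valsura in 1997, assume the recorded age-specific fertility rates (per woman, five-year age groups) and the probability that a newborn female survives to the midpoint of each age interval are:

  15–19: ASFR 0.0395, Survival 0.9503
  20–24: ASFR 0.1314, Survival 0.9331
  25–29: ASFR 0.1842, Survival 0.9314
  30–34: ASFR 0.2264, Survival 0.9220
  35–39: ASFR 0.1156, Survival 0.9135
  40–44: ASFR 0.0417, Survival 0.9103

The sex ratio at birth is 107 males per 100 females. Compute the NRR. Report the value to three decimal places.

Proportion female at birth = 100 / (100 + 107) = 0.48309.
Weighting each age-specific rate by interval width and survival:
  15–19: 5 × 0.0395 × 0.9503 = 0.18768
  20–24: 5 × 0.1314 × 0.9331 = 0.61305
  25–29: 5 × 0.1842 × 0.9314 = 0.85782
  30–34: 5 × 0.2264 × 0.9220 = 1.04370
  35–39: 5 × 0.1156 × 0.9135 = 0.52800
  40–44: 5 × 0.0417 × 0.9103 = 0.18980
Sum = 3.42005
NRR = 0.48309 × 3.42005 = 1.65219

1.652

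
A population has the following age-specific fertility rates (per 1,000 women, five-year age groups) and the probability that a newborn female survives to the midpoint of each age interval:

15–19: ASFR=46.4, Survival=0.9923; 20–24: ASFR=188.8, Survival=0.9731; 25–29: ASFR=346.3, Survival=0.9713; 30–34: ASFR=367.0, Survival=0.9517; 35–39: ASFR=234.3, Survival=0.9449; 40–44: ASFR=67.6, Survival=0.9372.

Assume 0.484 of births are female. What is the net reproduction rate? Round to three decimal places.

Proportion female at birth = 0.484.
Each age group contributes 5 × ASFR × survival:
  15–19: 5 × 46.4/1000 × 0.9923 = 0.23021
  20–24: 5 × 188.8/1000 × 0.9731 = 0.91861
  25–29: 5 × 346.3/1000 × 0.9713 = 1.68181
  30–34: 5 × 367.0/1000 × 0.9517 = 1.74637
  35–39: 5 × 234.3/1000 × 0.9449 = 1.10695
  40–44: 5 × 67.6/1000 × 0.9372 = 0.31677
Sum = 6.00072
NRR = 0.484 × 6.00072 = 2.90435

2.904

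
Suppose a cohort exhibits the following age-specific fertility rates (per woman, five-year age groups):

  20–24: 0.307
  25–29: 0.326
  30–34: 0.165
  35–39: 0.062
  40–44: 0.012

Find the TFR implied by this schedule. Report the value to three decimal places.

Sum of ASFRs = 0.307 + 0.326 + 0.165 + 0.062 + 0.012 = 0.872
TFR = 5 × 0.872 = 4.36

4.360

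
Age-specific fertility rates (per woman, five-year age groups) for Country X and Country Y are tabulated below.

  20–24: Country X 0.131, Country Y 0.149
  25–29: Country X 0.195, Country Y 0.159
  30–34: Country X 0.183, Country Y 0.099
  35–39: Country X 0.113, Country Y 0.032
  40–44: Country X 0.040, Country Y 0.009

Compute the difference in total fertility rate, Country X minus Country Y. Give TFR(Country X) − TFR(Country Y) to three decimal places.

1.070

Country X:
  Sum of ASFRs = 0.131 + 0.195 + 0.183 + 0.113 + 0.040 = 0.662
  TFR = 5 × 0.662 = 3.31
Country Y:
  Sum of ASFRs = 0.149 + 0.159 + 0.099 + 0.032 + 0.009 = 0.448
  TFR = 5 × 0.448 = 2.24
Difference = 3.31 − 2.24 = 1.07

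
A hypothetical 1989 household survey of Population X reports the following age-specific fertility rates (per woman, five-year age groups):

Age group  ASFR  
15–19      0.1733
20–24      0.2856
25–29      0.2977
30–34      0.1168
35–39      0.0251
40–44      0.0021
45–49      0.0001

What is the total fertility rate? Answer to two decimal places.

Sum of ASFRs = 0.1733 + 0.2856 + 0.2977 + 0.1168 + 0.0251 + 0.0021 + 0.0001 = 0.9007
TFR = 5 × 0.9007 = 4.5035

4.50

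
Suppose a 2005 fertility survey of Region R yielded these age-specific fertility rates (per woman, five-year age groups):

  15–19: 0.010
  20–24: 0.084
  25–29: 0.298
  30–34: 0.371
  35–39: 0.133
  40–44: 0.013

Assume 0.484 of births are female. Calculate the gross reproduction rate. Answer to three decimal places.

2.200

Proportion female at birth = 0.484.
Sum of ASFRs = 0.010 + 0.084 + 0.298 + 0.371 + 0.133 + 0.013 = 0.909
TFR = 5 × 0.909 = 4.545
GRR = 0.484 × 4.545 = 2.19978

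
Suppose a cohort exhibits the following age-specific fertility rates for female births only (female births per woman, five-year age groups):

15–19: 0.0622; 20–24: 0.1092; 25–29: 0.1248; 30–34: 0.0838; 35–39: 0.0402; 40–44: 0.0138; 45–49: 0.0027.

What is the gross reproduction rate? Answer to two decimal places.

2.18

Sum of female ASFRs = 0.0622 + 0.1092 + 0.1248 + 0.0838 + 0.0402 + 0.0138 + 0.0027 = 0.4367
GRR = 5 × 0.4367 = 2.1835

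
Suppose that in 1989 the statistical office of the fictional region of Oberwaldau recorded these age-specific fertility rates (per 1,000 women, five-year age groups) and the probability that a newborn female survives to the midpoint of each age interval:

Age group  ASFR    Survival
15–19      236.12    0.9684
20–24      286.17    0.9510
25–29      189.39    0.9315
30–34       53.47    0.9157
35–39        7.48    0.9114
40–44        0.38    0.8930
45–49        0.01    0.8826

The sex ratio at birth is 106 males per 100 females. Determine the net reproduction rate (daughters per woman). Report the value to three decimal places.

1.780

Proportion female at birth = 100 / (100 + 106) = 0.48544.
Per-age-group product (5 × ASFR × survival probability):
  15–19: 5 × 236.12/1000 × 0.9684 = 1.14329
  20–24: 5 × 286.17/1000 × 0.9510 = 1.36074
  25–29: 5 × 189.39/1000 × 0.9315 = 0.88208
  30–34: 5 × 53.47/1000 × 0.9157 = 0.24481
  35–39: 5 × 7.48/1000 × 0.9114 = 0.03409
  40–44: 5 × 0.38/1000 × 0.8930 = 0.00170
  45–49: 5 × 0.01/1000 × 0.8826 = 0.00004
Sum = 3.66675
NRR = 0.48544 × 3.66675 = 1.77999
An NRR exceeding 1 indicates intrinsic growth under these rates.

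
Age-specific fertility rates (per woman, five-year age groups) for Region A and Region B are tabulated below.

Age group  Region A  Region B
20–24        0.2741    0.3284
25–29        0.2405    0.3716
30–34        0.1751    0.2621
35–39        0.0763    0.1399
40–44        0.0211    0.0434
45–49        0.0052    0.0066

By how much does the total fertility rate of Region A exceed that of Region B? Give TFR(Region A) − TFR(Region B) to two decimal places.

Region A:
  Sum of ASFRs = 0.2741 + 0.2405 + 0.1751 + 0.0763 + 0.0211 + 0.0052 = 0.7923
  TFR = 5 × 0.7923 = 3.9615
Region B:
  Sum of ASFRs = 0.3284 + 0.3716 + 0.2621 + 0.1399 + 0.0434 + 0.0066 = 1.1520
  TFR = 5 × 1.1520 = 5.76
Difference = 3.9615 − 5.76 = -1.7985

-1.80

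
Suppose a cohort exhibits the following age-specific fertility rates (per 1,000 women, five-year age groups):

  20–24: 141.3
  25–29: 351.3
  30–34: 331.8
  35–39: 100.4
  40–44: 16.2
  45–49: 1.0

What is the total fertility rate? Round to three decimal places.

Sum of ASFRs = 141.3 + 351.3 + 331.8 + 100.4 + 16.2 + 1.0 = 942.0
TFR = 5 × 942.0 / 1000 = 4.71

4.710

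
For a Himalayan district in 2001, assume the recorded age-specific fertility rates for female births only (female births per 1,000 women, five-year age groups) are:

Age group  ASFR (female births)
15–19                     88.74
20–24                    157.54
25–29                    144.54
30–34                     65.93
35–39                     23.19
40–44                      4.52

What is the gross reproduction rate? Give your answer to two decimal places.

2.42

Sum of female ASFRs = 88.74 + 157.54 + 144.54 + 65.93 + 23.19 + 4.52 = 484.46
GRR = 5 × 484.46 / 1000 = 2.4223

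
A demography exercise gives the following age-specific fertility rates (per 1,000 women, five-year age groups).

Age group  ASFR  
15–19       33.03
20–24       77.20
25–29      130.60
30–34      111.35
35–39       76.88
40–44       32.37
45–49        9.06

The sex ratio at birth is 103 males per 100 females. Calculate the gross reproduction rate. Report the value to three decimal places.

Proportion female at birth = 100 / (100 + 103) = 0.49261.
Sum of ASFRs = 33.03 + 77.20 + 130.60 + 111.35 + 76.88 + 32.37 + 9.06 = 470.49
TFR = 5 × 470.49 / 1000 = 2.35245
GRR = 0.49261 × 2.35245 = 1.15884

1.159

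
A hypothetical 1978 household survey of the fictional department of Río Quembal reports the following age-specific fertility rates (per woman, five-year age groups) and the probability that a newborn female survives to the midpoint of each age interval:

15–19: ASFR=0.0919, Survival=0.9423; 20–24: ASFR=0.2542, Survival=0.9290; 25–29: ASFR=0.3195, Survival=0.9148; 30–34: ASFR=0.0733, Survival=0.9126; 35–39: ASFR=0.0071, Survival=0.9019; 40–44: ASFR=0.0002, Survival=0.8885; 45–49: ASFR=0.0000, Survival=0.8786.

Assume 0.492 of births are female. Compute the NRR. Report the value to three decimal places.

Proportion female at birth = 0.492.
Weighting each age-specific rate by interval width and survival:
  15–19: 5 × 0.0919 × 0.9423 = 0.43299
  20–24: 5 × 0.2542 × 0.9290 = 1.18076
  25–29: 5 × 0.3195 × 0.9148 = 1.46139
  30–34: 5 × 0.0733 × 0.9126 = 0.33447
  35–39: 5 × 0.0071 × 0.9019 = 0.03202
  40–44: 5 × 0.0002 × 0.8885 = 0.00089
  45–49: 5 × 0.0000 × 0.8786 = 0.00000
Sum = 3.44252
NRR = 0.492 × 3.44252 = 1.69372

1.694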